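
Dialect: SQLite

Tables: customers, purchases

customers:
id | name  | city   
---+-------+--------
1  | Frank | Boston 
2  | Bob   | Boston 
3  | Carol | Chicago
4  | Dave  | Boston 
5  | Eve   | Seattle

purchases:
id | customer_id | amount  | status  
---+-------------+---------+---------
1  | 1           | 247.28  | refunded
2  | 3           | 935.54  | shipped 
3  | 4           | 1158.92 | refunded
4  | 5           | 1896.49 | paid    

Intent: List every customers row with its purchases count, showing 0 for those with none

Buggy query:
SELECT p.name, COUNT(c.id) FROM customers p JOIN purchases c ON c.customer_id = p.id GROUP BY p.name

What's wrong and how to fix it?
Bug: INNER JOIN drops customers rows that have no matching purchases rows

Fix: Switch to LEFT JOIN to retain unmatched parent rows

Corrected query:
SELECT p.name, COUNT(c.id) FROM customers p LEFT JOIN purchases c ON c.customer_id = p.id GROUP BY p.name

Result:
name  | COUNT(c.id)
------+------------
Bob   | 0          
Carol | 1          
Dave  | 1          
Eve   | 1          
Frank | 1          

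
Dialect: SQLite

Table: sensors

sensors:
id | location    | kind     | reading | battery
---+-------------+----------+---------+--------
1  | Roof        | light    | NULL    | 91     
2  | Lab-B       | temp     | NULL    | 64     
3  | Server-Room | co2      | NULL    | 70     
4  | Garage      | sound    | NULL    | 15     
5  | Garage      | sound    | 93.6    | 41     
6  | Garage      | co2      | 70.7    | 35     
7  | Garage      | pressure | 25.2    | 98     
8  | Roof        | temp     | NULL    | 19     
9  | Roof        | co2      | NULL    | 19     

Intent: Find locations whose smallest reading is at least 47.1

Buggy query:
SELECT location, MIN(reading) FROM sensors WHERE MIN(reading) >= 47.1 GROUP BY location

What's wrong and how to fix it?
Bug: MIN() in WHERE is a misuse of aggregate

Fix: Use HAVING for the per-group MIN condition

Corrected query:
SELECT location, MIN(reading) FROM sensors GROUP BY location HAVING MIN(reading) >= 47.1

Result:
(no rows)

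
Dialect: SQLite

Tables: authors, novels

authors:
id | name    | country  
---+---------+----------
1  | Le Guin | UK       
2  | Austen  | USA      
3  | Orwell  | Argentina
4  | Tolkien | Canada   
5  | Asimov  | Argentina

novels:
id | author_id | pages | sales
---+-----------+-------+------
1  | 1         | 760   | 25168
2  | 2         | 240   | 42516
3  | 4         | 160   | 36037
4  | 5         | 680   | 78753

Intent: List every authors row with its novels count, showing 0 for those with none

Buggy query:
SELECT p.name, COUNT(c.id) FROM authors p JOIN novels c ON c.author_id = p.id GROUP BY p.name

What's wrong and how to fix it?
Bug: An inner join excludes parents with zero children

Fix: Switch to LEFT JOIN to retain unmatched parent rows

Corrected query:
SELECT p.name, COUNT(c.id) FROM authors p LEFT JOIN novels c ON c.author_id = p.id GROUP BY p.name

Result:
name    | COUNT(c.id)
--------+------------
Asimov  | 1          
Austen  | 1          
Le Guin | 1          
Orwell  | 0          
Tolkien | 1          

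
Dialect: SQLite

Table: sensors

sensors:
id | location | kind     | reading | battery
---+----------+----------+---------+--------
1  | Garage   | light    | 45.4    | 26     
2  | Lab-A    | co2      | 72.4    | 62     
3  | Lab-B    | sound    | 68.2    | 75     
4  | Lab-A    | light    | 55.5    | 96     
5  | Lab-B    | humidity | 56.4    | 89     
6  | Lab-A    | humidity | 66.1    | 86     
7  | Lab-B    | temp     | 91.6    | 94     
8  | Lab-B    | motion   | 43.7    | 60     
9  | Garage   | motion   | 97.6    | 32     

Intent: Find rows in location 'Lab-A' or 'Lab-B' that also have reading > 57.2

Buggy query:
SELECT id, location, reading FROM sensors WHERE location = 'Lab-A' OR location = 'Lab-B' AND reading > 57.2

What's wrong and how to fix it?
Bug: Without parentheses, AND is evaluated before OR, so the reading filter only applies to the 'Lab-B' branch

Fix: Group the OR with parentheses (or use IN), then AND the threshold

Corrected query:
SELECT id, location, reading FROM sensors WHERE (location = 'Lab-A' OR location = 'Lab-B') AND reading > 57.2

Result:
id | location | reading
---+----------+--------
2  | Lab-A    | 72.4   
3  | Lab-B    | 68.2   
6  | Lab-A    | 66.1   
7  | Lab-B    | 91.6   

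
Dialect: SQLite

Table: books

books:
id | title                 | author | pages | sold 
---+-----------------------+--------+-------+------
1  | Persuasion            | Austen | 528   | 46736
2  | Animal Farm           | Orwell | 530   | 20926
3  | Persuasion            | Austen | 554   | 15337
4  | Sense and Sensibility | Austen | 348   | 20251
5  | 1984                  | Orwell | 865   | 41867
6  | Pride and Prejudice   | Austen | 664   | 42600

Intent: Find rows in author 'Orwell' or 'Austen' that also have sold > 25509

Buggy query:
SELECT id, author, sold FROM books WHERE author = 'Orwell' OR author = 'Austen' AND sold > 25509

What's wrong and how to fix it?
Bug: AND binds tighter than OR, so this parses as author = 'Orwell' OR (author = 'Austen' AND sold > 25509)

Fix: Group the OR with parentheses (or use IN), then AND the threshold

Corrected query:
SELECT id, author, sold FROM books WHERE (author = 'Orwell' OR author = 'Austen') AND sold > 25509

Result:
id | author | sold 
---+--------+------
1  | Austen | 46736
5  | Orwell | 41867
6  | Austen | 42600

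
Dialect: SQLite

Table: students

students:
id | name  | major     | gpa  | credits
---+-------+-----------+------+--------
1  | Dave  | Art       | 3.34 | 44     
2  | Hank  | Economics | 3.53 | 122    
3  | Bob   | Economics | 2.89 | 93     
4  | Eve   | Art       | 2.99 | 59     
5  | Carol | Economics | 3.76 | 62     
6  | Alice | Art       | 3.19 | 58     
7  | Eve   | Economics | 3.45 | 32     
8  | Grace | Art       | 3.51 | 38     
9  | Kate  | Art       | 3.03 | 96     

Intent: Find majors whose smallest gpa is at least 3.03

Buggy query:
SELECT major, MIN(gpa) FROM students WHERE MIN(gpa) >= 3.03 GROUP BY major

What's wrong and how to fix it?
Bug: MIN() in WHERE is a misuse of aggregate

Fix: Replace WHERE with HAVING after the GROUP BY

Corrected query:
SELECT major, MIN(gpa) FROM students GROUP BY major HAVING MIN(gpa) >= 3.03

Result:
(no rows)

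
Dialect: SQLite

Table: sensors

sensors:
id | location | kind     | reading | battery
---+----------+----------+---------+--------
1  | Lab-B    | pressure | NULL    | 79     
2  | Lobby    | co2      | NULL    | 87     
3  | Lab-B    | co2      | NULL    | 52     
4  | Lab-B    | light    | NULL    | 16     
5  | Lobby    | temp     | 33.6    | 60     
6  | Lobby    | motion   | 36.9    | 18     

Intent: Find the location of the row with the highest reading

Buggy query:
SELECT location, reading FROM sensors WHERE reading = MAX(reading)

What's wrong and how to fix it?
Bug: MAX(reading) is an aggregate and cannot be used directly in WHERE

Fix: Use a subquery: WHERE reading = (SELECT MAX(reading) FROM sensors)

Corrected query:
SELECT location, reading FROM sensors WHERE reading = (SELECT MAX(reading) FROM sensors)

Result:
location | reading
---------+--------
Lobby    | 36.9   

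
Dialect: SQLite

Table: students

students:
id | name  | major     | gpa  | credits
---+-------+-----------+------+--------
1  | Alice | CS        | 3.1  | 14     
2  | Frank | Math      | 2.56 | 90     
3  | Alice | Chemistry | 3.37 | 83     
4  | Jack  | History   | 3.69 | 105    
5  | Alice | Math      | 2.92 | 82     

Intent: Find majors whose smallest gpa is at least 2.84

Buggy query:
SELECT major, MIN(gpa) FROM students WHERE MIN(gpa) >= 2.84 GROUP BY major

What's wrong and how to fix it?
Bug: Aggregates like MIN are computed per group after WHERE runs

Fix: Replace WHERE with HAVING after the GROUP BY

Corrected query:
SELECT major, MIN(gpa) FROM students GROUP BY major HAVING MIN(gpa) >= 2.84

Result:
major     | MIN(gpa)
----------+---------
CS        | 3.1     
Chemistry | 3.37    
History   | 3.69    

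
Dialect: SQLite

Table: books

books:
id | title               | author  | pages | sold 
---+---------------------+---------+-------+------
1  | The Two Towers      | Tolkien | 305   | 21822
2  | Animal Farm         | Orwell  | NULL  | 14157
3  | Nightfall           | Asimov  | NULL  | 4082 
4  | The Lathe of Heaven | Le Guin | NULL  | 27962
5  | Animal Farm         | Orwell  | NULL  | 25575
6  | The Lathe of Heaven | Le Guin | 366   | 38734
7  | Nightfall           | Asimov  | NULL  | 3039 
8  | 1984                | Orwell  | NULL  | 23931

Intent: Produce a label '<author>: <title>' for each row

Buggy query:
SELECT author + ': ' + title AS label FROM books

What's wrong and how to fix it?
Bug: '+' is numeric addition; on text columns SQLite converts them to 0 instead of concatenating

Fix: Use the || operator for string concatenation

Corrected query:
SELECT author || ': ' || title AS label FROM books

Result:
label                       
----------------------------
Tolkien: The Two Towers     
Orwell: Animal Farm         
Asimov: Nightfall           
Le Guin: The Lathe of Heaven
Orwell: Animal Farm         
Le Guin: The Lathe of Heaven
Asimov: Nightfall           
Orwell: 1984                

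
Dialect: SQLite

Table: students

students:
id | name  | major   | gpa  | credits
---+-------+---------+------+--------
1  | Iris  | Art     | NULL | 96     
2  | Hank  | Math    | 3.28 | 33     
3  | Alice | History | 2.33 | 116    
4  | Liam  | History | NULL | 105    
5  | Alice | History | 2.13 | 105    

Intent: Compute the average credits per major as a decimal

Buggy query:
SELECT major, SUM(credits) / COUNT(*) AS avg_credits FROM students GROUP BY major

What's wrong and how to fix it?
Bug: Both operands are integers, so '/' performs integer division and truncates

Fix: Multiply by 1.0 (or CAST to REAL) to force floating-point division

Corrected query:
SELECT major, SUM(credits) * 1.0 / COUNT(*) AS avg_credits FROM students GROUP BY major

Result:
major   | avg_credits
--------+------------
Art     | 96         
History | 108.666667 
Math    | 33         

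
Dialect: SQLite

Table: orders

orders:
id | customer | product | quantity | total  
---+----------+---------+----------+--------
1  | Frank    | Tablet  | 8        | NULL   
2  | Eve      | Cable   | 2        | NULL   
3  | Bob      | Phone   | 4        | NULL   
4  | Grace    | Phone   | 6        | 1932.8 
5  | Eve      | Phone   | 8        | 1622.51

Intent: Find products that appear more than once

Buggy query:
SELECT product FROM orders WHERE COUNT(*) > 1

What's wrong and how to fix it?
Bug: COUNT(*) is an aggregate and cannot be used in WHERE

Fix: GROUP BY product, then filter groups with HAVING COUNT(*) > 1

Corrected query:
SELECT product FROM orders GROUP BY product HAVING COUNT(*) > 1

Result:
product
-------
Phone  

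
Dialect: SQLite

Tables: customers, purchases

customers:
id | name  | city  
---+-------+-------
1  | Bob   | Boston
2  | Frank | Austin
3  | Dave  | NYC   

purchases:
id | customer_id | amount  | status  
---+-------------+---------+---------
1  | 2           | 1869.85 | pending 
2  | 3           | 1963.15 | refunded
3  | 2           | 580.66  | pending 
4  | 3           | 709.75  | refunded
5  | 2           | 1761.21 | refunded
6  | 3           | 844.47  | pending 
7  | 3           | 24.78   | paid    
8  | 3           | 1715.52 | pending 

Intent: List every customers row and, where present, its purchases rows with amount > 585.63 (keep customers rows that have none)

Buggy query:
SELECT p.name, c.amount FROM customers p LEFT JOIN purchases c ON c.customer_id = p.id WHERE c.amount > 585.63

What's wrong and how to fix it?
Bug: A WHERE condition on the right-hand table after LEFT JOIN drops unmatched parents

Fix: Put 'c.amount > 585.63' in the JOIN's ON clause instead of WHERE

Corrected query:
SELECT p.name, c.amount FROM customers p LEFT JOIN purchases c ON c.customer_id = p.id AND c.amount > 585.63

Result:
name  | amount 
------+--------
Bob   | NULL   
Frank | 1761.21
Frank | 1869.85
Dave  | 709.75 
Dave  | 844.47 
Dave  | 1715.52
Dave  | 1963.15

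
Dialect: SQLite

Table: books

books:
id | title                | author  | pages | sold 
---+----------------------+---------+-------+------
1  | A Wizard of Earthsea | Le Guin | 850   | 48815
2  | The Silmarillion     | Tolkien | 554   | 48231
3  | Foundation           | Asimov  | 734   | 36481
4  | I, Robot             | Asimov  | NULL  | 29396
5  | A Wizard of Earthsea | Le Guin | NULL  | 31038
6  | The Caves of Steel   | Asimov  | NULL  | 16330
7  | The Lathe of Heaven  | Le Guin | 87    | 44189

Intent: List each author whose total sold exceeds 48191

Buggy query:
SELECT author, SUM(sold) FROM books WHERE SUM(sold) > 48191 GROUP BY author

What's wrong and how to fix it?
Bug: Aggregate functions cannot appear in a WHERE clause

Fix: Use HAVING (which filters groups after aggregation) instead of WHERE

Corrected query:
SELECT author, SUM(sold) FROM books GROUP BY author HAVING SUM(sold) > 48191

Result:
author  | SUM(sold)
--------+----------
Asimov  | 82207    
Le Guin | 124042   
Tolkien | 48231    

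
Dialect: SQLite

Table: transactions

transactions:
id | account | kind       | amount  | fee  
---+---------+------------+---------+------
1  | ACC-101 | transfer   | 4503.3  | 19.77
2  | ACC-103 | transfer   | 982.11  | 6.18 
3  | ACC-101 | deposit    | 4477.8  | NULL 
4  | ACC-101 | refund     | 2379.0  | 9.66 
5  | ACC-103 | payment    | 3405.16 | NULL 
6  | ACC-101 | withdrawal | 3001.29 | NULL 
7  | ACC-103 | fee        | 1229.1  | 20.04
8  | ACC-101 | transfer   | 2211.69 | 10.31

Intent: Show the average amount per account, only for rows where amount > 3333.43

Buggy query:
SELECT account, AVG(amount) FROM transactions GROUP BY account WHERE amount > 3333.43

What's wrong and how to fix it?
Bug: Row-level WHERE must come before GROUP BY in the clause order

Fix: Place WHERE between FROM and GROUP BY

Corrected query:
SELECT account, AVG(amount) FROM transactions WHERE amount > 3333.43 GROUP BY account

Result:
account | AVG(amount)
--------+------------
ACC-101 | 4490.55    
ACC-103 | 3405.16    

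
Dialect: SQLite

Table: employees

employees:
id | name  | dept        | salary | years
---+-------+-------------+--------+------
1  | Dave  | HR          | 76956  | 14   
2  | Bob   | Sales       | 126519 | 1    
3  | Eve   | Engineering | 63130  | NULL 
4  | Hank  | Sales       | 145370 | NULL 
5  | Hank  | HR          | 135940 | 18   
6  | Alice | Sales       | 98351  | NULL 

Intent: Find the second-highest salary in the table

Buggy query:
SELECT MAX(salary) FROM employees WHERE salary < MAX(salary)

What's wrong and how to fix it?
Bug: MAX(salary) on the right of the comparison is an aggregate-in-WHERE error

Fix: Compute the overall MAX in a subquery, then take MAX of rows below it

Corrected query:
SELECT MAX(salary) FROM employees WHERE salary < (SELECT MAX(salary) FROM employees)

Result:
MAX(salary)
-----------
135940     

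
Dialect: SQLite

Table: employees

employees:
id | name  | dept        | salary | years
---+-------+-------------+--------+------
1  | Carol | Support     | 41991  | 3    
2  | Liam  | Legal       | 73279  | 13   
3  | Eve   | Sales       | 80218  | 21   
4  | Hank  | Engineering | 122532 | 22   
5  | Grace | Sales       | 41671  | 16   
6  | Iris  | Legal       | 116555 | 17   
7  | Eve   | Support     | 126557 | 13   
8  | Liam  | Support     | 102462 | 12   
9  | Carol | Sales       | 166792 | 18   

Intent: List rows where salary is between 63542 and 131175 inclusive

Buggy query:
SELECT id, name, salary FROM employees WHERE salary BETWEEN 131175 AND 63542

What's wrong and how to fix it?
Bug: The bounds are reversed; BETWEEN a AND b requires a <= b to match anything

Fix: Write BETWEEN 63542 AND 131175

Corrected query:
SELECT id, name, salary FROM employees WHERE salary BETWEEN 63542 AND 131175

Result:
id | name | salary
---+------+-------
2  | Liam | 73279 
3  | Eve  | 80218 
4  | Hank | 122532
6  | Iris | 116555
7  | Eve  | 126557
8  | Liam | 102462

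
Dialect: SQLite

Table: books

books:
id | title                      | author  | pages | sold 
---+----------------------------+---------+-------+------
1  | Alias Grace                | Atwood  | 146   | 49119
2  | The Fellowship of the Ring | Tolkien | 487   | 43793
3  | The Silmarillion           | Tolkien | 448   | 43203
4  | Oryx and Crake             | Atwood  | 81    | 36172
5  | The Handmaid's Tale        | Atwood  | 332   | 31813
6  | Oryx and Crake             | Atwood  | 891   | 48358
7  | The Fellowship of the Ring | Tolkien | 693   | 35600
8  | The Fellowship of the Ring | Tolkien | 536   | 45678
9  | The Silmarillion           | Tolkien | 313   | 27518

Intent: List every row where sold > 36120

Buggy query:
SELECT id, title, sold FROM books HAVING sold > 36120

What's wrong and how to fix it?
Bug: HAVING filters the output of aggregation, but this query has no GROUP BY and no aggregate functions, so SQLite rejects it (HAVING clause on a non-aggregate query); the condition here is per row

Fix: Replace HAVING with WHERE since the condition applies to individual rows

Corrected query:
SELECT id, title, sold FROM books WHERE sold > 36120

Result:
id | title                      | sold 
---+----------------------------+------
1  | Alias Grace                | 49119
2  | The Fellowship of the Ring | 43793
3  | The Silmarillion           | 43203
4  | Oryx and Crake             | 36172
6  | Oryx and Crake             | 48358
8  | The Fellowship of the Ring | 45678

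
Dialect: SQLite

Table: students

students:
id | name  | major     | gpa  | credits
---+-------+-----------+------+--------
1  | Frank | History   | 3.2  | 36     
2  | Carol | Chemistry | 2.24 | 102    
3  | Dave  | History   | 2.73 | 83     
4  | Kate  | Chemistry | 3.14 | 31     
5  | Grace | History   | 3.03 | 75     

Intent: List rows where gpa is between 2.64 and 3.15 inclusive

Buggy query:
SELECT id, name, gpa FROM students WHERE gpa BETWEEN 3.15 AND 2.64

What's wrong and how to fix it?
Bug: The bounds are reversed; BETWEEN a AND b requires a <= b to match anything

Fix: Write BETWEEN 2.64 AND 3.15

Corrected query:
SELECT id, name, gpa FROM students WHERE gpa BETWEEN 2.64 AND 3.15

Result:
id | name  | gpa 
---+-------+-----
3  | Dave  | 2.73
4  | Kate  | 3.14
5  | Grace | 3.03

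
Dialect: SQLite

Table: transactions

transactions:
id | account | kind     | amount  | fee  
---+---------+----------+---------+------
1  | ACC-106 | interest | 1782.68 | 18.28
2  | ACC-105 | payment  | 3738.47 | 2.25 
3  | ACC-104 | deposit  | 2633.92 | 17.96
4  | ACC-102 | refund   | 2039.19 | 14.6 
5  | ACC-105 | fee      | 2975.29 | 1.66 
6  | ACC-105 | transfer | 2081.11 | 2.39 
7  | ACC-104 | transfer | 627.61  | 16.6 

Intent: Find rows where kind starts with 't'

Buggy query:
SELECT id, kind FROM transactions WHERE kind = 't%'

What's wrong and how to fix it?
Bug: '=' compares the literal string including the % character; pattern matching needs LIKE

Fix: Replace '=' with LIKE so 't%' is treated as a pattern

Corrected query:
SELECT id, kind FROM transactions WHERE kind LIKE 't%'

Result:
id | kind    
---+---------
6  | transfer
7  | transfer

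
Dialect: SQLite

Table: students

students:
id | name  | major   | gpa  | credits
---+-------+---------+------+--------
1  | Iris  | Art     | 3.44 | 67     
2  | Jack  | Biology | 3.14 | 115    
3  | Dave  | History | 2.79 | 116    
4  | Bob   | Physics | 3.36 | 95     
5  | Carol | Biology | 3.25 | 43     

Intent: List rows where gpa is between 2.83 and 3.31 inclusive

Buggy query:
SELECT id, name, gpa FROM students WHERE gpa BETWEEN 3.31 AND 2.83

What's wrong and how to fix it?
Bug: The bounds are reversed; BETWEEN a AND b requires a <= b to match anything

Fix: Swap the bounds so the smaller value comes first

Corrected query:
SELECT id, name, gpa FROM students WHERE gpa BETWEEN 2.83 AND 3.31

Result:
id | name  | gpa 
---+-------+-----
2  | Jack  | 3.14
5  | Carol | 3.25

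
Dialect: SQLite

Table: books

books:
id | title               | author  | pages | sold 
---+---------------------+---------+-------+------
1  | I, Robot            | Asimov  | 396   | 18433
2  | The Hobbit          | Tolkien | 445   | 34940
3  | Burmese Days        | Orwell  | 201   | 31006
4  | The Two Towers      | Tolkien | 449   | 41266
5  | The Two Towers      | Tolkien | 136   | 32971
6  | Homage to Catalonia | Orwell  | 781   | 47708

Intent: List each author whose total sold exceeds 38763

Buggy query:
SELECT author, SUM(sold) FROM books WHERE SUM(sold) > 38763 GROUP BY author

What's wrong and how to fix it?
Bug: Aggregate functions cannot appear in a WHERE clause

Fix: Use HAVING (which filters groups after aggregation) instead of WHERE

Corrected query:
SELECT author, SUM(sold) FROM books GROUP BY author HAVING SUM(sold) > 38763

Result:
author  | SUM(sold)
--------+----------
Orwell  | 78714    
Tolkien | 109177   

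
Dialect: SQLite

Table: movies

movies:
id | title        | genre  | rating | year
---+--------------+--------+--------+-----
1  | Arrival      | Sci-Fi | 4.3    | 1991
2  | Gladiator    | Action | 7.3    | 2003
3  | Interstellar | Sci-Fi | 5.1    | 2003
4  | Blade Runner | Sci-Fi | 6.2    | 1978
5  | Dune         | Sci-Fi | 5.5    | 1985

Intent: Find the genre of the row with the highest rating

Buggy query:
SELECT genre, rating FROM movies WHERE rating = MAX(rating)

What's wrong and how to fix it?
Bug: MAX(rating) is an aggregate and cannot be used directly in WHERE

Fix: Use a subquery: WHERE rating = (SELECT MAX(rating) FROM movies)

Corrected query:
SELECT genre, rating FROM movies WHERE rating = (SELECT MAX(rating) FROM movies)

Result:
genre  | rating
-------+-------
Action | 7.3   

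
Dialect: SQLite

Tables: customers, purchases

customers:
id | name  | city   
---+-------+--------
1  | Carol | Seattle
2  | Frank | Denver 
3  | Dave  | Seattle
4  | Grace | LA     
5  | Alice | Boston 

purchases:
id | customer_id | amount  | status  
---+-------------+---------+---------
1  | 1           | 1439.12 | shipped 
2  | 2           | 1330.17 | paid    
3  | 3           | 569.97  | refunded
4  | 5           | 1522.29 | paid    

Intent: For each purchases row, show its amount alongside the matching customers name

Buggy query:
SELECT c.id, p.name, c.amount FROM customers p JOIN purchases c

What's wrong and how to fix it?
Bug: Missing join condition: each purchases row is matched to all customers rows instead of just its own

Fix: Add ON c.customer_id = p.id to the JOIN

Corrected query:
SELECT c.id, p.name, c.amount FROM customers p JOIN purchases c ON c.customer_id = p.id

Result:
id | name  | amount 
---+-------+--------
1  | Carol | 1439.12
2  | Frank | 1330.17
3  | Dave  | 569.97 
4  | Alice | 1522.29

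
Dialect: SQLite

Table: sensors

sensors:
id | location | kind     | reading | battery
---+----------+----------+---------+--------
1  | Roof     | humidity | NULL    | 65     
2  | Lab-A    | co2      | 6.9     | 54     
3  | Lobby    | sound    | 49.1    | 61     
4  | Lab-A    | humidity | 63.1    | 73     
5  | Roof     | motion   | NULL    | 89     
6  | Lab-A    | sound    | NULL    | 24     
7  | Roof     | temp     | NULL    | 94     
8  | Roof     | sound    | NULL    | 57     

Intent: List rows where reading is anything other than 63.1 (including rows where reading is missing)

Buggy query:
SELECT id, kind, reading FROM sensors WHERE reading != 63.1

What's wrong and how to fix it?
Bug: 'reading != 63.1' is unknown when reading is NULL, so NULL rows are silently excluded

Fix: Add an explicit OR reading IS NULL to include the missing-value rows

Corrected query:
SELECT id, kind, reading FROM sensors WHERE reading != 63.1 OR reading IS NULL

Result:
id | kind     | reading
---+----------+--------
1  | humidity | NULL   
2  | co2      | 6.9    
3  | sound    | 49.1   
5  | motion   | NULL   
6  | sound    | NULL   
7  | temp     | NULL   
8  | sound    | NULL   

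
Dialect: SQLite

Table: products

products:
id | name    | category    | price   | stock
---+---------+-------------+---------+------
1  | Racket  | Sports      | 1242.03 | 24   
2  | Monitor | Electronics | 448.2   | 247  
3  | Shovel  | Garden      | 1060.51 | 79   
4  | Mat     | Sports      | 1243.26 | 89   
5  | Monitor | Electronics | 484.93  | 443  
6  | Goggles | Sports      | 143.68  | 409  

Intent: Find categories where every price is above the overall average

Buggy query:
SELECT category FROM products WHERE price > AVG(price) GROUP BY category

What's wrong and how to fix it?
Bug: AVG() is an aggregate; it can't sit directly in WHERE

Fix: Compute the overall average in a scalar subquery and compare each group's MIN against it in HAVING

Corrected query:
SELECT category FROM products GROUP BY category HAVING MIN(price) > (SELECT AVG(price) FROM products)

Result:
category
--------
Garden  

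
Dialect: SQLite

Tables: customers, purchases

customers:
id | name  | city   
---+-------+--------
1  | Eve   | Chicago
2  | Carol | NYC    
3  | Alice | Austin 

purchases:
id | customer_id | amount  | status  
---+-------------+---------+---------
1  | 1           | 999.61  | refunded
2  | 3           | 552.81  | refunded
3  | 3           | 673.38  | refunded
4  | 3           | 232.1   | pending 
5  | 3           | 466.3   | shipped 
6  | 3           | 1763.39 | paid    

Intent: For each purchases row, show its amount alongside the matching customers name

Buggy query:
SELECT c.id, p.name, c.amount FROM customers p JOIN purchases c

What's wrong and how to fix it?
Bug: Missing join condition: each purchases row is matched to all customers rows instead of just its own

Fix: Add ON c.customer_id = p.id to the JOIN

Corrected query:
SELECT c.id, p.name, c.amount FROM customers p JOIN purchases c ON c.customer_id = p.id

Result:
id | name  | amount 
---+-------+--------
1  | Eve   | 999.61 
2  | Alice | 552.81 
3  | Alice | 673.38 
4  | Alice | 232.1  
5  | Alice | 466.3  
6  | Alice | 1763.39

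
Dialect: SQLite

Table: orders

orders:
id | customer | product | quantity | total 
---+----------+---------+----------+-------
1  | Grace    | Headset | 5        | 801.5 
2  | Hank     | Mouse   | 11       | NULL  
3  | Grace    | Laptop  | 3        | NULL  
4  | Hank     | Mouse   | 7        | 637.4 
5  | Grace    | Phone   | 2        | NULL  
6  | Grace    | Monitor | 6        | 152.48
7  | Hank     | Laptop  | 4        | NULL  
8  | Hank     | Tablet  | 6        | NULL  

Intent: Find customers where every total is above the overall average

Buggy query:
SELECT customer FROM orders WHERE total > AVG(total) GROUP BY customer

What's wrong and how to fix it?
Bug: AVG() is an aggregate; it can't sit directly in WHERE

Fix: Compute the overall average in a scalar subquery and compare each group's MIN against it in HAVING

Corrected query:
SELECT customer FROM orders GROUP BY customer HAVING MIN(total) > (SELECT AVG(total) FROM orders)

Result:
customer
--------
Hank    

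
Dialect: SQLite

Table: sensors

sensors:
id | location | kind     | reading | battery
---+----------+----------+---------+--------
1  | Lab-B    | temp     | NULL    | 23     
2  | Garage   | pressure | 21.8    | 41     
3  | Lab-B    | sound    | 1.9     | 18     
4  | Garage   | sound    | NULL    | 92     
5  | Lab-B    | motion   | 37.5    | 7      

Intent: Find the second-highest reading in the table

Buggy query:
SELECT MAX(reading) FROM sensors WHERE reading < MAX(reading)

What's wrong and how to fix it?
Bug: MAX(reading) on the right of the comparison is an aggregate-in-WHERE error

Fix: Compute the overall MAX in a subquery, then take MAX of rows below it

Corrected query:
SELECT MAX(reading) FROM sensors WHERE reading < (SELECT MAX(reading) FROM sensors)

Result:
MAX(reading)
------------
21.8        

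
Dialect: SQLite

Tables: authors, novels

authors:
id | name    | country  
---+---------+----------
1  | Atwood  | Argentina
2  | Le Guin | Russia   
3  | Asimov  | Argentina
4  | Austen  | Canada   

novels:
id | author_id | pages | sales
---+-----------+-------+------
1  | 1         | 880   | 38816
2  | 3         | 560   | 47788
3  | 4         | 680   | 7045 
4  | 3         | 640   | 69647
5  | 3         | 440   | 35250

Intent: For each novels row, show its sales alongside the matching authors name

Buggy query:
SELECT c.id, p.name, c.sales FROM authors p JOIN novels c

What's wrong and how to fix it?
Bug: JOIN with no ON clause produces a cartesian product; every novels row pairs with every authors row

Fix: Add ON c.author_id = p.id to the JOIN

Corrected query:
SELECT c.id, p.name, c.sales FROM authors p JOIN novels c ON c.author_id = p.id

Result:
id | name   | sales
---+--------+------
1  | Atwood | 38816
2  | Asimov | 47788
3  | Austen | 7045 
4  | Asimov | 69647
5  | Asimov | 35250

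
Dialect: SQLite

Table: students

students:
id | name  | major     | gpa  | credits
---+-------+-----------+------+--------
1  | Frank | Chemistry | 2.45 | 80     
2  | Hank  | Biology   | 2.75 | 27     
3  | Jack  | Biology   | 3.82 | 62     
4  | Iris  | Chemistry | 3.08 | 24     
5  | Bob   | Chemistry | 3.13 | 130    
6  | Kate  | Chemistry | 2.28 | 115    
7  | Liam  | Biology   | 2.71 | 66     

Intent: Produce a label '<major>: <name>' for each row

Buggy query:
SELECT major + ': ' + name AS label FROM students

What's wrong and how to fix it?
Bug: SQLite uses || for string concatenation; + coerces text to numbers (yielding 0)

Fix: Replace + with || to concatenate text

Corrected query:
SELECT major || ': ' || name AS label FROM students

Result:
label           
----------------
Chemistry: Frank
Biology: Hank   
Biology: Jack   
Chemistry: Iris 
Chemistry: Bob  
Chemistry: Kate 
Biology: Liam   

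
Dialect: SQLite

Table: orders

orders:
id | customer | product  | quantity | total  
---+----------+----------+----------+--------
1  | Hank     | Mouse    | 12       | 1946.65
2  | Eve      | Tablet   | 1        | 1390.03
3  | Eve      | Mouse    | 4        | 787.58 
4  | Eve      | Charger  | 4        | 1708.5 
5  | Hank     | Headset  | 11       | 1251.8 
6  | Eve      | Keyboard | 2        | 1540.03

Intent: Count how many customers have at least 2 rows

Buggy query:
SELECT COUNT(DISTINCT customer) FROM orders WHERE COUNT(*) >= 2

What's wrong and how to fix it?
Bug: WHERE filters individual rows, not groups, so a group-level COUNT is invalid there

Fix: Use a subquery that GROUPs and filters with HAVING, then count its rows

Corrected query:
SELECT COUNT(*) FROM (SELECT customer FROM orders GROUP BY customer HAVING COUNT(*) >= 2)

Result:
COUNT(*)
--------
2       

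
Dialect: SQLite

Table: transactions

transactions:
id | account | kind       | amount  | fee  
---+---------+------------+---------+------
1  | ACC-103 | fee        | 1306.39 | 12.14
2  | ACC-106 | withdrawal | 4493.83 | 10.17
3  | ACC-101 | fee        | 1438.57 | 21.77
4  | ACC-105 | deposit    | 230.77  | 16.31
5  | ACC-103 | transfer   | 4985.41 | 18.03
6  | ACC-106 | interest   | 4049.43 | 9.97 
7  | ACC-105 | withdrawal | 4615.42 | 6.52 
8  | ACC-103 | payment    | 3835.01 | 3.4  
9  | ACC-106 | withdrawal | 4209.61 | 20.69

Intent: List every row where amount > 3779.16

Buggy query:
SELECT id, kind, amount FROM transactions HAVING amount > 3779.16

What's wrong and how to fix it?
Bug: This is a non-aggregate query (no GROUP BY, no aggregates), so in SQLite the HAVING clause is invalid here; a row-level condition belongs in WHERE

Fix: Use WHERE for row-level filtering

Corrected query:
SELECT id, kind, amount FROM transactions WHERE amount > 3779.16

Result:
id | kind       | amount 
---+------------+--------
2  | withdrawal | 4493.83
5  | transfer   | 4985.41
6  | interest   | 4049.43
7  | withdrawal | 4615.42
8  | payment    | 3835.01
9  | withdrawal | 4209.61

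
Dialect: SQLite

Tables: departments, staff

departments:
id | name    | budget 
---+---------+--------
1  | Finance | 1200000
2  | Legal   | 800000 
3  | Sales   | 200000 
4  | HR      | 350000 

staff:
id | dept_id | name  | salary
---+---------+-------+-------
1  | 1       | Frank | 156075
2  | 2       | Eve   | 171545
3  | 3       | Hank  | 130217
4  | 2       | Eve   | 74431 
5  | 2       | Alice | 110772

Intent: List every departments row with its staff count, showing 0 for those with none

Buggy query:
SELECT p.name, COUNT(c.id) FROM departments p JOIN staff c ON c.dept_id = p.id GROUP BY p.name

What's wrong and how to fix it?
Bug: INNER JOIN drops departments rows that have no matching staff rows

Fix: Use LEFT JOIN so parents without children still appear (COUNT(c.id) gives 0)

Corrected query:
SELECT p.name, COUNT(c.id) FROM departments p LEFT JOIN staff c ON c.dept_id = p.id GROUP BY p.name

Result:
name    | COUNT(c.id)
--------+------------
Finance | 1          
HR      | 0          
Legal   | 3          
Sales   | 1          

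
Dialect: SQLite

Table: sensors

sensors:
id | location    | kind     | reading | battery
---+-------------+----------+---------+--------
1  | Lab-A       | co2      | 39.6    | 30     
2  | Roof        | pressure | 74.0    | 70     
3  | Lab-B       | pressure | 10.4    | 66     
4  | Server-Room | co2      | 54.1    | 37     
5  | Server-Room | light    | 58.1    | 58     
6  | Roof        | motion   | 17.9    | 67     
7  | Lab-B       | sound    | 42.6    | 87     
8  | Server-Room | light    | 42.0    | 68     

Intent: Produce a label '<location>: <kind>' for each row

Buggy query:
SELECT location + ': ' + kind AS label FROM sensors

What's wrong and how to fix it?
Bug: SQLite uses || for string concatenation; + coerces text to numbers (yielding 0)

Fix: Use the || operator for string concatenation

Corrected query:
SELECT location || ': ' || kind AS label FROM sensors

Result:
label             
------------------
Lab-A: co2        
Roof: pressure    
Lab-B: pressure   
Server-Room: co2  
Server-Room: light
Roof: motion      
Lab-B: sound      
Server-Room: light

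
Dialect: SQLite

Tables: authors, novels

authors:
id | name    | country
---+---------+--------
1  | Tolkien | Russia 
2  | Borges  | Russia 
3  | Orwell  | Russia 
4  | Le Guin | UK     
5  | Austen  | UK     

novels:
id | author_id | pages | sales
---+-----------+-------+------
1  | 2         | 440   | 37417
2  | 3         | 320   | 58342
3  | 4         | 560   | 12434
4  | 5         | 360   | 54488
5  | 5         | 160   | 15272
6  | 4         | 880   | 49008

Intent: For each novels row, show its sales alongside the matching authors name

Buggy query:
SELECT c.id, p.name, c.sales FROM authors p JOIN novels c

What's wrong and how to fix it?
Bug: Missing join condition: each novels row is matched to all authors rows instead of just its own

Fix: Specify the join condition linking the foreign key to the parent id

Corrected query:
SELECT c.id, p.name, c.sales FROM authors p JOIN novels c ON c.author_id = p.id

Result:
id | name    | sales
---+---------+------
1  | Borges  | 37417
2  | Orwell  | 58342
3  | Le Guin | 12434
4  | Austen  | 54488
5  | Austen  | 15272
6  | Le Guin | 49008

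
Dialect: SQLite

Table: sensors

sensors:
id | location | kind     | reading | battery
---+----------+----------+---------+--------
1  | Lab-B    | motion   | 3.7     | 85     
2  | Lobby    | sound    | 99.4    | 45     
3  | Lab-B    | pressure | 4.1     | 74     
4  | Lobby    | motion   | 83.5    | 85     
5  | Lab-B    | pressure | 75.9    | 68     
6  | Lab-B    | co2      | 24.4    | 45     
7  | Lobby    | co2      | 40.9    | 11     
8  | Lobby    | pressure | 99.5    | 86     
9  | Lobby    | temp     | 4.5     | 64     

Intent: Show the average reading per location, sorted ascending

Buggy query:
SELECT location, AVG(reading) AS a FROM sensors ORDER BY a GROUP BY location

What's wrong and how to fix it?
Bug: ORDER BY appears before GROUP BY; SQL clause order requires GROUP BY first

Fix: Move ORDER BY to the end, after GROUP BY

Corrected query:
SELECT location, AVG(reading) AS a FROM sensors GROUP BY location ORDER BY a

Result:
location | a     
---------+-------
Lab-B    | 27.025
Lobby    | 65.56 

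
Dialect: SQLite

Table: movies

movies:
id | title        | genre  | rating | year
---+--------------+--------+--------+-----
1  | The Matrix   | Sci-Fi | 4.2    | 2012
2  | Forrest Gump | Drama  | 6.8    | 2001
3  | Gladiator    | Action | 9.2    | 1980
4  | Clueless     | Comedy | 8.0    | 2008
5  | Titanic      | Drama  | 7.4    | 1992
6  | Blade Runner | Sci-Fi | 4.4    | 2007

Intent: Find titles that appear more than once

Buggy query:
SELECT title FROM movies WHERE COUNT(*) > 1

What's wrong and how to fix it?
Bug: WHERE can't reference COUNT(*); aggregates are computed after WHERE

Fix: Group first, then use HAVING for the count condition

Corrected query:
SELECT title FROM movies GROUP BY title HAVING COUNT(*) > 1

Result:
(no rows)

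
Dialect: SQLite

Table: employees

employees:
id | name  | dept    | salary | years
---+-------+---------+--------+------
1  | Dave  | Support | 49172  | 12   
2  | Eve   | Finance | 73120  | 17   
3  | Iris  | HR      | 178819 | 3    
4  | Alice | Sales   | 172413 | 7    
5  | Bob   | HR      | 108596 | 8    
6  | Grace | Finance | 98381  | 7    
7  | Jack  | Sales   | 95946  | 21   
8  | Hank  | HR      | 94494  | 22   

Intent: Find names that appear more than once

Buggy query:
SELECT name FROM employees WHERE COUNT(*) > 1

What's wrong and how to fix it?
Bug: COUNT(*) is an aggregate and cannot be used in WHERE

Fix: Group first, then use HAVING for the count condition

Corrected query:
SELECT name FROM employees GROUP BY name HAVING COUNT(*) > 1

Result:
(no rows)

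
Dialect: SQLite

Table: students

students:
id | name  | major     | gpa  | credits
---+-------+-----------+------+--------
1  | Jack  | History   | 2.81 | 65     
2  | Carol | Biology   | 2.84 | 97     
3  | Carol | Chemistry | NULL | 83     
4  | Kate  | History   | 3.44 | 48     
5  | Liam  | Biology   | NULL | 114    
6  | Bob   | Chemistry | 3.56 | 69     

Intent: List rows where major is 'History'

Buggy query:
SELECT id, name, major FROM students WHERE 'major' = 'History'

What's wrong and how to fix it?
Bug: 'major' in single quotes is a string literal, not the column; the comparison is literal-vs-literal and never true

Fix: Reference the column as major without single quotes

Corrected query:
SELECT id, name, major FROM students WHERE major = 'History'

Result:
id | name | major  
---+------+--------
1  | Jack | History
4  | Kate | History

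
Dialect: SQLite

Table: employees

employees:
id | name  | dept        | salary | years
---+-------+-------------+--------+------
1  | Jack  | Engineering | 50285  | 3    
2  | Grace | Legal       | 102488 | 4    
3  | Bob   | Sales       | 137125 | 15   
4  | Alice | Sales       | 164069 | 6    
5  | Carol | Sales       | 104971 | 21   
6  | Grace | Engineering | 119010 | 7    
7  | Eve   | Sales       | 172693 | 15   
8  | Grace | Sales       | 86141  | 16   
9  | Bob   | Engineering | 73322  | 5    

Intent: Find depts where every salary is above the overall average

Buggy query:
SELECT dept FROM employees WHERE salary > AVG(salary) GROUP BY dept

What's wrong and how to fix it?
Bug: WHERE evaluates per row before aggregation, so AVG() is unavailable

Fix: Use a subquery for AVG and a HAVING MIN(...) filter so the condition holds for every row in the group

Corrected query:
SELECT dept FROM employees GROUP BY dept HAVING MIN(salary) > (SELECT AVG(salary) FROM employees)

Result:
(no rows)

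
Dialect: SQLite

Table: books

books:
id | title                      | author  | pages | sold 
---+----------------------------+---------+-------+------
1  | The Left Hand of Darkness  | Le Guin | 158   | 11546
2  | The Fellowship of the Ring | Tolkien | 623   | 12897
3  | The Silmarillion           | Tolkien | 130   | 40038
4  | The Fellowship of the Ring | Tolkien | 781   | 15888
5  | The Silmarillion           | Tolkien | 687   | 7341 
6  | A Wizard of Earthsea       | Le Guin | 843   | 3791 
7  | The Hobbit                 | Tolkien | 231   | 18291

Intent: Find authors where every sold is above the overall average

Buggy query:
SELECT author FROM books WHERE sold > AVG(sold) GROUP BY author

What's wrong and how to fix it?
Bug: WHERE evaluates per row before aggregation, so AVG() is unavailable

Fix: Use a subquery for AVG and a HAVING MIN(...) filter so the condition holds for every row in the group

Corrected query:
SELECT author FROM books GROUP BY author HAVING MIN(sold) > (SELECT AVG(sold) FROM books)

Result:
(no rows)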